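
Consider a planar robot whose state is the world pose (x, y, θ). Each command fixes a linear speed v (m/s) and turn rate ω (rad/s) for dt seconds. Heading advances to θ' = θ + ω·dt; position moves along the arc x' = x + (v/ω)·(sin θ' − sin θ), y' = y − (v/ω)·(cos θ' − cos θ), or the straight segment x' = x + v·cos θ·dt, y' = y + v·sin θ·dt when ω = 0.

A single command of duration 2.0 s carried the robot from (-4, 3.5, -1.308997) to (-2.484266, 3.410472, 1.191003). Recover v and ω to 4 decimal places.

v = 1.0000, ω = 1.2500

Δθ = 1.191003 − -1.308997 = 2.500000
ω = Δθ/dt = 2.500000/2.0 = 1.2500
R = Δx/(sin θ' − sin θ) = 0.8000
v = R·ω = 0.8000·1.2500 = 1.0000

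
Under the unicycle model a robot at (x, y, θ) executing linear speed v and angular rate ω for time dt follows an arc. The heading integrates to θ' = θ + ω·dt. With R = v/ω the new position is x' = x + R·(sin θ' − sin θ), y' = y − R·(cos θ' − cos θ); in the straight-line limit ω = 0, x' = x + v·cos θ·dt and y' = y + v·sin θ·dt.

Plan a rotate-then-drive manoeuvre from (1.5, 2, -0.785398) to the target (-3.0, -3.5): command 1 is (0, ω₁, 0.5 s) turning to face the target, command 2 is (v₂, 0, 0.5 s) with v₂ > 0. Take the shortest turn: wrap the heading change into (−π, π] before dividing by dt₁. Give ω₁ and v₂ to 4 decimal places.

heading to target = atan2(-3.5−2, -3−1.5) = -2.2565
Δθ = wrap(-2.2565 − -0.7854) = -1.4711; ω₁ = Δθ/dt₁ = -2.9423
distance = √((-3−1.5)² + (-3.5−2)²) = 7.1063; v₂ = distance/dt₂ = 14.2127

ω₁ = -2.9423, v₂ = 14.2127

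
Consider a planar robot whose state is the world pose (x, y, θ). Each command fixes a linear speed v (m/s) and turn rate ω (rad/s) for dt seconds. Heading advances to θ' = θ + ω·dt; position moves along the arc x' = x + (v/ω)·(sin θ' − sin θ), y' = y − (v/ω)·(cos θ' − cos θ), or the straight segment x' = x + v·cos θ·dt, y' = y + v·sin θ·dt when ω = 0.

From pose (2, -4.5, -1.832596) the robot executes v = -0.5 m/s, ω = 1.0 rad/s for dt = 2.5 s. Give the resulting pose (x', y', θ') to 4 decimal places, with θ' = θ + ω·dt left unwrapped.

(1.2076, -3.9779, 0.6674)

θ' = -1.8326 + 1.0·2.5 = 0.6674
R = v/ω = -0.5/1.0 = -0.5000
x' = 2 + -0.5000·(sin 0.6674 − sin -1.8326) = 1.2076
y' = -4.5 − -0.5000·(cos 0.6674 − cos -1.8326) = -3.9779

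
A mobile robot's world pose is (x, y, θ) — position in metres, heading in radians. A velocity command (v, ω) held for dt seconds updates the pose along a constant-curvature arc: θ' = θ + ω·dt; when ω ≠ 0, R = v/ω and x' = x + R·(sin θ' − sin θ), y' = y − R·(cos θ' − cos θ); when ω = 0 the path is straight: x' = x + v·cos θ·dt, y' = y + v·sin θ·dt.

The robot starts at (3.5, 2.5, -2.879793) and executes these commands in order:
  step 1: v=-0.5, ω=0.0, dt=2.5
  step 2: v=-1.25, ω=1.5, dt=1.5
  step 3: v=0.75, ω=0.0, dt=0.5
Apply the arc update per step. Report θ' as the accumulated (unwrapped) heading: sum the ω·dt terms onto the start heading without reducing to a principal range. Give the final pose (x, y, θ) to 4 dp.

(5.2856, 4.0811, -0.6298)

step 1: θ'=-2.8798 (straight) → pose (4.7074, 2.8235, -2.8798)
step 2: θ'=-0.6298 (R=-0.8333) → pose (4.9825, 4.3019, -0.6298)
step 3: θ'=-0.6298 (straight) → pose (5.2856, 4.0811, -0.6298)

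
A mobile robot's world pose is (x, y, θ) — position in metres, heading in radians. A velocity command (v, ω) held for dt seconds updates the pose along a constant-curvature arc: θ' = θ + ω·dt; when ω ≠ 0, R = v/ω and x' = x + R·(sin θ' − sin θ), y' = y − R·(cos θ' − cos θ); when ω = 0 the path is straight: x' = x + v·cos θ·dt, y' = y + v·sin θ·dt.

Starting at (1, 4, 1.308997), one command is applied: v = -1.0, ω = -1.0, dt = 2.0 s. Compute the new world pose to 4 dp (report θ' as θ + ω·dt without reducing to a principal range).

θ' = 1.3090 + -1.0·2.0 = -0.6910
R = v/ω = -1.0/-1.0 = 1.0000
x' = 1 + 1.0000·(sin -0.6910 − sin 1.3090) = -0.6032
y' = 4 − 1.0000·(cos -0.6910 − cos 1.3090) = 3.4882

(-0.6032, 3.4882, -0.6910)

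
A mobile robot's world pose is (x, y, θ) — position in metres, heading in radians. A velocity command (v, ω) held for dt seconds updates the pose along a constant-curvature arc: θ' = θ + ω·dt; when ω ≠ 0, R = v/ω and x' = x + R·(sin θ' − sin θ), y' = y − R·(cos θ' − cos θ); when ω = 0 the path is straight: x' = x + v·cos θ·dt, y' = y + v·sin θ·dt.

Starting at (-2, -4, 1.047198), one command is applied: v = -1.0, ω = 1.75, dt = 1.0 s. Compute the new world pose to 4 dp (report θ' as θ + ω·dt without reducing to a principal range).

θ' = 1.0472 + 1.75·1.0 = 2.7972
R = v/ω = -1.0/1.75 = -0.5714
x' = -2 + -0.5714·(sin 2.7972 − sin 1.0472) = -1.6981
y' = -4 − -0.5714·(cos 2.7972 − cos 1.0472) = -4.8236

(-1.6981, -4.8236, 2.7972)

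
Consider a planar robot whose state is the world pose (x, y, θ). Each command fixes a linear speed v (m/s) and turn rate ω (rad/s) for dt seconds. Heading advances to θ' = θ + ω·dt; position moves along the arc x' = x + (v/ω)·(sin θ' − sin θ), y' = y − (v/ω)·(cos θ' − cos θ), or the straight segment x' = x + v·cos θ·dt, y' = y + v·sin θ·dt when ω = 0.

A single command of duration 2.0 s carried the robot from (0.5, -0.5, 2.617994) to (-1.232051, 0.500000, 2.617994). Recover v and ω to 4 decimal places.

v = 1.0000, ω = 0.0000

Δθ = 2.617994 − 2.617994 = 0.000000
ω = Δθ/dt = 0.000000/2.0 = 0.0000
ω = 0 → v = (Δx·cos θ + Δy·sin θ)/dt = 1.0000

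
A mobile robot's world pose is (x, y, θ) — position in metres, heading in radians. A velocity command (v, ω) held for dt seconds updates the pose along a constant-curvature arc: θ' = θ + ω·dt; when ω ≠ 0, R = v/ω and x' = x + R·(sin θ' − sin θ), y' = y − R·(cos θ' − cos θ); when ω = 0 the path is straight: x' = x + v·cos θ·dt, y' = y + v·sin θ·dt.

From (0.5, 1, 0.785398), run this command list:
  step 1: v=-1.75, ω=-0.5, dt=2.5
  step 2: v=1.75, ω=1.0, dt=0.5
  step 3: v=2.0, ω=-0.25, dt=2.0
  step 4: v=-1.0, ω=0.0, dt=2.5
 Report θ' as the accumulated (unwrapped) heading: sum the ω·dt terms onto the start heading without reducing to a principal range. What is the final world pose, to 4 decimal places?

step 1: θ'=-0.4646 (R=3.5000) → pose (-3.5431, 0.3459, -0.4646)
step 2: θ'=0.0354 (R=1.7500) → pose (-2.6971, 0.1615, 0.0354)
step 3: θ'=-0.4646 (R=-8.0000) → pose (1.1706, -0.6815, -0.4646)
step 4: θ'=-0.4646 (straight) → pose (-1.0644, 0.4386, -0.4646)

(-1.0644, 0.4386, -0.4646)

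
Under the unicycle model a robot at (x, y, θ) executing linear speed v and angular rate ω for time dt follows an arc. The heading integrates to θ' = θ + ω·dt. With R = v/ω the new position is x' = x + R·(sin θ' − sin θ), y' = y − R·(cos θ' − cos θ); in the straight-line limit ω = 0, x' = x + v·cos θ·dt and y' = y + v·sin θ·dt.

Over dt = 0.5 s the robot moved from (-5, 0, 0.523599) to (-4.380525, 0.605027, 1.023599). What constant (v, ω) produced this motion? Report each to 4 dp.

v = 1.7500, ω = 1.0000

Δθ = 1.023599 − 0.523599 = 0.500000
ω = Δθ/dt = 0.500000/0.5 = 1.0000
R = Δx/(sin θ' − sin θ) = 1.7500
v = R·ω = 1.7500·1.0000 = 1.7500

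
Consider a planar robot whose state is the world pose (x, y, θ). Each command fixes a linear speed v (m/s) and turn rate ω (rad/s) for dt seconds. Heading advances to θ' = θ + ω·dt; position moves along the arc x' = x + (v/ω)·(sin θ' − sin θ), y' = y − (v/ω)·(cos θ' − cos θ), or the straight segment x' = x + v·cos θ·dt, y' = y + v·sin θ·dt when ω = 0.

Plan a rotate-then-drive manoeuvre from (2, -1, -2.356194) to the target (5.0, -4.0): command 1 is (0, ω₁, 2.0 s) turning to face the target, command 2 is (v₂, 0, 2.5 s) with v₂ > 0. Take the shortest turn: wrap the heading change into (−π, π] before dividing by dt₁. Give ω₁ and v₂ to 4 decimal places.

heading to target = atan2(-4−-1, 5−2) = -0.7854
Δθ = wrap(-0.7854 − -2.3562) = 1.5708; ω₁ = Δθ/dt₁ = 0.7854
distance = √((5−2)² + (-4−-1)²) = 4.2426; v₂ = distance/dt₂ = 1.6971

ω₁ = 0.7854, v₂ = 1.6971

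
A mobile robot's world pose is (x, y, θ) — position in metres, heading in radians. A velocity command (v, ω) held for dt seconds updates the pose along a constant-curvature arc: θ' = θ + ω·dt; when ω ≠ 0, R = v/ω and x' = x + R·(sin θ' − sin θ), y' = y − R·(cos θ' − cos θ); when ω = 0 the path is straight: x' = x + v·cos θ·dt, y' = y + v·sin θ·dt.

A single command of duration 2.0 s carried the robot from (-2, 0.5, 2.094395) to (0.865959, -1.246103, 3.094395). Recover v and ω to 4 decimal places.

Δθ = 3.094395 − 2.094395 = 1.000000
ω = Δθ/dt = 1.000000/2.0 = 0.5000
R = Δx/(sin θ' − sin θ) = -3.5000
v = R·ω = -3.5000·0.5000 = -1.7500

v = -1.7500, ω = 0.5000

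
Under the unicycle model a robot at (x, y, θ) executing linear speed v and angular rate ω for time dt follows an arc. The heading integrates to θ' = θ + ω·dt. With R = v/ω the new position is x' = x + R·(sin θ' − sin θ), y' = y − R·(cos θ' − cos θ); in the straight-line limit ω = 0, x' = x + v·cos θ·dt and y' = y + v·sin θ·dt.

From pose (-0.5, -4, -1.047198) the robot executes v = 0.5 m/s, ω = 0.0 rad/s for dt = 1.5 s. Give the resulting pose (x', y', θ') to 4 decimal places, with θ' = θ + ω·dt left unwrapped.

(-0.1250, -4.6495, -1.0472)

θ' = -1.0472 + 0.0·1.5 = -1.0472
ω = 0 → straight: x' = -0.5 + 0.5·cos(-1.0472)·1.5 = -0.1250
y' = -4 + 0.5·sin(-1.0472)·1.5 = -4.6495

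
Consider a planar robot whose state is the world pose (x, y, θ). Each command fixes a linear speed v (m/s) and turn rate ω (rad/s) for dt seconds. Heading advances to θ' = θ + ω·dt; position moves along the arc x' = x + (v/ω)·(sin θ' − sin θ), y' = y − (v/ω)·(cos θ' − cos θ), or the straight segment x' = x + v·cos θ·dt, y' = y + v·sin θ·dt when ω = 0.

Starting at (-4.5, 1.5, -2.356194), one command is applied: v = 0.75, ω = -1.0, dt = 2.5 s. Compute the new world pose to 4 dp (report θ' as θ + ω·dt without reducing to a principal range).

(-5.7726, 2.1378, -4.8562)

θ' = -2.3562 + -1.0·2.5 = -4.8562
R = v/ω = 0.75/-1.0 = -0.7500
x' = -4.5 + -0.7500·(sin -4.8562 − sin -2.3562) = -5.7726
y' = 1.5 − -0.7500·(cos -4.8562 − cos -2.3562) = 2.1378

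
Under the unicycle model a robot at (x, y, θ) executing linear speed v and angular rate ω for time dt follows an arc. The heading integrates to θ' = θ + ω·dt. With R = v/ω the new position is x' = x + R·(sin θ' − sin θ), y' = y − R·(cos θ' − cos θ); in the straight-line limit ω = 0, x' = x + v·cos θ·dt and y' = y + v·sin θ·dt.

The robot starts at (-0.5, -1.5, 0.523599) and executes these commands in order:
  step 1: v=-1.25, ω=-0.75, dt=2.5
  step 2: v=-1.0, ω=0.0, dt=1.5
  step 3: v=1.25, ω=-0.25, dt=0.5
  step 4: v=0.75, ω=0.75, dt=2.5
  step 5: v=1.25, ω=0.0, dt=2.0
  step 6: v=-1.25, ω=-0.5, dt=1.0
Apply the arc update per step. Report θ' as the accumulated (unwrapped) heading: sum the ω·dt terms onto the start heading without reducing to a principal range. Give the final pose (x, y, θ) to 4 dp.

step 1: θ'=-1.3514 (R=1.6667) → pose (-2.9600, -0.4194, -1.3514)
step 2: θ'=-1.3514 (straight) → pose (-3.2865, 1.0447, -1.3514)
step 3: θ'=-1.4764 (R=-5.0000) → pose (-3.1889, 0.4278, -1.4764)
step 4: θ'=0.3986 (R=1.0000) → pose (-1.8052, -0.3996, 0.3986)
step 5: θ'=0.3986 (straight) → pose (0.4988, 0.5707, 0.3986)
step 6: θ'=-0.1014 (R=2.5000) → pose (-0.7246, 0.3876, -0.1014)

(-0.7246, 0.3876, -0.1014)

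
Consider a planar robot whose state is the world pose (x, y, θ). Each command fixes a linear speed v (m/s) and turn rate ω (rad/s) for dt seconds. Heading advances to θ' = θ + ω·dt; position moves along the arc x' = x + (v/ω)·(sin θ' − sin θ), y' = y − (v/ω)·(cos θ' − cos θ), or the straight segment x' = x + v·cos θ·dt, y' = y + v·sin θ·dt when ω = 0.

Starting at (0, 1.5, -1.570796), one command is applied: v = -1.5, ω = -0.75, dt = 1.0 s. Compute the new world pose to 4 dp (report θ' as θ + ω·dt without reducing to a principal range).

θ' = -1.5708 + -0.75·1.0 = -2.3208
R = v/ω = -1.5/-0.75 = 2.0000
x' = 0 + 2.0000·(sin -2.3208 − sin -1.5708) = 0.5366
y' = 1.5 − 2.0000·(cos -2.3208 − cos -1.5708) = 2.8633

(0.5366, 2.8633, -2.3208)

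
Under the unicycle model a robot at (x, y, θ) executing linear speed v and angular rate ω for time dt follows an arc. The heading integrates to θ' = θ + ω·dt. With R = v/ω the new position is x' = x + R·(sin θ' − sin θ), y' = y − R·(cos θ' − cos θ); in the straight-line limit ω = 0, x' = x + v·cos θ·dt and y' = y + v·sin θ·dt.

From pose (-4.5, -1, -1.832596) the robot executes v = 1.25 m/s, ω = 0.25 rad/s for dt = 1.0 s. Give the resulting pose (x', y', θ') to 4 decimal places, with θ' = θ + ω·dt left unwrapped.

(-4.6700, -2.2351, -1.5826)

θ' = -1.8326 + 0.25·1.0 = -1.5826
R = v/ω = 1.25/0.25 = 5.0000
x' = -4.5 + 5.0000·(sin -1.5826 − sin -1.8326) = -4.6700
y' = -1 − 5.0000·(cos -1.5826 − cos -1.8326) = -2.2351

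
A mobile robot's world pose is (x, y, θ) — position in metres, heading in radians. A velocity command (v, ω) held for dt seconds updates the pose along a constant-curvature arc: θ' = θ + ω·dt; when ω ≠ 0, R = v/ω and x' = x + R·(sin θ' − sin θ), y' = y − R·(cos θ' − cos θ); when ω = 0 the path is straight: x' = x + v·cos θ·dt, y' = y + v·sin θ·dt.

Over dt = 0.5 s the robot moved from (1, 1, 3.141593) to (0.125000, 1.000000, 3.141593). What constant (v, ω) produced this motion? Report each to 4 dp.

Δθ = 3.141593 − 3.141593 = 0.000000
ω = Δθ/dt = 0.000000/0.5 = 0.0000
ω = 0 → v = (Δx·cos θ + Δy·sin θ)/dt = 1.7500

v = 1.7500, ω = 0.0000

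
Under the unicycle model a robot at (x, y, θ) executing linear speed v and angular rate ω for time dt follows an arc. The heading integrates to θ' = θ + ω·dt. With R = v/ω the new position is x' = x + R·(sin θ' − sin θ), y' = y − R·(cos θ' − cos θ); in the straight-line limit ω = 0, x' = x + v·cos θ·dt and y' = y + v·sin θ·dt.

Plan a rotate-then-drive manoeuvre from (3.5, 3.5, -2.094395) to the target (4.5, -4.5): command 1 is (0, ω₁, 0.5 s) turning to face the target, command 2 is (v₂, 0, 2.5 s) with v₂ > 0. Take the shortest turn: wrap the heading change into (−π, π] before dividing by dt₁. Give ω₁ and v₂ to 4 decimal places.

ω₁ = 1.2959, v₂ = 3.2249

heading to target = atan2(-4.5−3.5, 4.5−3.5) = -1.4464
Δθ = wrap(-1.4464 − -2.0944) = 0.6480; ω₁ = Δθ/dt₁ = 1.2959
distance = √((4.5−3.5)² + (-4.5−3.5)²) = 8.0623; v₂ = distance/dt₂ = 3.2249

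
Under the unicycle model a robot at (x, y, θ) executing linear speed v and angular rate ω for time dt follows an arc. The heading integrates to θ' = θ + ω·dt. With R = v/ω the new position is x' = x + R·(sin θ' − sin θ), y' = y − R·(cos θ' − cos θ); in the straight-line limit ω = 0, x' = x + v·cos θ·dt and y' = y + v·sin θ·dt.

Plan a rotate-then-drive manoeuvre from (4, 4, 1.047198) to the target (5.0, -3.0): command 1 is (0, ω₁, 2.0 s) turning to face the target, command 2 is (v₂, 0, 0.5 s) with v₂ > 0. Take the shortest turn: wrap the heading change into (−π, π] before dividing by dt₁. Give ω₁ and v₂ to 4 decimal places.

heading to target = atan2(-3−4, 5−4) = -1.4289
Δθ = wrap(-1.4289 − 1.0472) = -2.4761; ω₁ = Δθ/dt₁ = -1.2380
distance = √((5−4)² + (-3−4)²) = 7.0711; v₂ = distance/dt₂ = 14.1421

ω₁ = -1.2380, v₂ = 14.1421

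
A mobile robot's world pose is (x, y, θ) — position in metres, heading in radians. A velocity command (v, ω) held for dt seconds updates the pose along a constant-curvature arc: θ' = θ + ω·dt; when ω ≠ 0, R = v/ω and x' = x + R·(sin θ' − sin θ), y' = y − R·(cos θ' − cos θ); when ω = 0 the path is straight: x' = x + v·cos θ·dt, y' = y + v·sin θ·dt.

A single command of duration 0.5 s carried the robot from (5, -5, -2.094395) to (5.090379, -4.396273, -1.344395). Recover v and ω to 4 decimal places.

Δθ = -1.344395 − -2.094395 = 0.750000
ω = Δθ/dt = 0.750000/0.5 = 1.5000
R = −Δy/(cos θ' − cos θ) = -0.8333
v = R·ω = -0.8333·1.5000 = -1.2500

v = -1.2500, ω = 1.5000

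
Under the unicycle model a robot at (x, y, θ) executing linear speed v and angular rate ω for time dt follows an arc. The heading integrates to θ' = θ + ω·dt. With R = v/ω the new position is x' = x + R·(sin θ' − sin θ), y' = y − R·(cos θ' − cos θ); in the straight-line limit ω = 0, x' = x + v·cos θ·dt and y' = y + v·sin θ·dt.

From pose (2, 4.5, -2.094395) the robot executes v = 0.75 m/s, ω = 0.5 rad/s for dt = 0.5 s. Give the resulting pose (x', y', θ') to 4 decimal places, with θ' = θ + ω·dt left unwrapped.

(1.8548, 4.1553, -1.8444)

θ' = -2.0944 + 0.5·0.5 = -1.8444
R = v/ω = 0.75/0.5 = 1.5000
x' = 2 + 1.5000·(sin -1.8444 − sin -2.0944) = 1.8548
y' = 4.5 − 1.5000·(cos -1.8444 − cos -2.0944) = 4.1553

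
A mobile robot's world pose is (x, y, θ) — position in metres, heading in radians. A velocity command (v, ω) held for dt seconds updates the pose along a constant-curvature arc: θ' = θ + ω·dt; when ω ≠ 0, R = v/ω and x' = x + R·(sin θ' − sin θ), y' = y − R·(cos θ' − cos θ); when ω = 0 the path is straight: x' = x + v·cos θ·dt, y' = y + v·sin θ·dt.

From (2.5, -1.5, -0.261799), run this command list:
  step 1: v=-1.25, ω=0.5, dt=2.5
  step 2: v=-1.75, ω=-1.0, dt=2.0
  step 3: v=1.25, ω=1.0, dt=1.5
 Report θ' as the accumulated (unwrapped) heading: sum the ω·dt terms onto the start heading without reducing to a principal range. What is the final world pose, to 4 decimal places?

step 1: θ'=0.9882 (R=-2.5000) → pose (-0.2346, -2.5393, 0.9882)
step 2: θ'=-1.0118 (R=1.7500) → pose (-3.1796, -2.5046, -1.0118)
step 3: θ'=0.4882 (R=1.2500) → pose (-1.5336, -2.9456, 0.4882)

(-1.5336, -2.9456, 0.4882)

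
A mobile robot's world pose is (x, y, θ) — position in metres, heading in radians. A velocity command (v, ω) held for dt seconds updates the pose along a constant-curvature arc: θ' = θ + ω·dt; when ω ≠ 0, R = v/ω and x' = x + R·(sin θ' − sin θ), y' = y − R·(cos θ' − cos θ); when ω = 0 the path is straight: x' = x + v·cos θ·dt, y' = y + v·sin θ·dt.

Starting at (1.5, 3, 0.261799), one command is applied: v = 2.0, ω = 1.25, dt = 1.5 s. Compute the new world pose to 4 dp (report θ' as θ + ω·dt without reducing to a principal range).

(2.4364, 5.4035, 2.1368)

θ' = 0.2618 + 1.25·1.5 = 2.1368
R = v/ω = 2.0/1.25 = 1.6000
x' = 1.5 + 1.6000·(sin 2.1368 − sin 0.2618) = 2.4364
y' = 3 − 1.6000·(cos 2.1368 − cos 0.2618) = 5.4035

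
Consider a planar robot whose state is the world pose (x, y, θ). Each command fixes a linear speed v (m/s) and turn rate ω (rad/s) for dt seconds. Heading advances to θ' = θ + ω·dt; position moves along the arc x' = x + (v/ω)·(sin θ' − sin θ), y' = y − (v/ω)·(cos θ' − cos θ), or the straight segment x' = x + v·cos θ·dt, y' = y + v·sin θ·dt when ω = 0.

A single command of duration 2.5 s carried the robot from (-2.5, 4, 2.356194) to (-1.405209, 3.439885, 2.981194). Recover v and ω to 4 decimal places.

Δθ = 2.981194 − 2.356194 = 0.625000
ω = Δθ/dt = 0.625000/2.5 = 0.2500
R = Δx/(sin θ' − sin θ) = -2.0000
v = R·ω = -2.0000·0.2500 = -0.5000

v = -0.5000, ω = 0.2500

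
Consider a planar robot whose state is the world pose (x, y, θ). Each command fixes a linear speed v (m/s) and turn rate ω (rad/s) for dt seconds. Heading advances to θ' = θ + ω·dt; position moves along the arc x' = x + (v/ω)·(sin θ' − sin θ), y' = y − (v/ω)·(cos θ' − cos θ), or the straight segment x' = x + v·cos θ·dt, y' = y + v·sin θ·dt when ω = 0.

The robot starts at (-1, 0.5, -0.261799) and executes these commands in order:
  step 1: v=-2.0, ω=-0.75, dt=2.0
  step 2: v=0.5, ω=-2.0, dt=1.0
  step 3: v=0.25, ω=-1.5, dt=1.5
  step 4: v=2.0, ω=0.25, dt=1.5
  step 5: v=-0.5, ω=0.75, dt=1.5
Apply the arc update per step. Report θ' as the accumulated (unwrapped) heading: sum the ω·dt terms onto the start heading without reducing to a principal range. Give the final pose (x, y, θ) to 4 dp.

(-0.8444, 4.3783, -4.5118)

step 1: θ'=-1.7618 (R=2.6667) → pose (-2.9280, 3.5821, -1.7618)
step 2: θ'=-3.7618 (R=-0.2500) → pose (-3.3187, 3.4261, -3.7618)
step 3: θ'=-6.0118 (R=-0.1667) → pose (-3.2666, 3.7223, -6.0118)
step 4: θ'=-5.6368 (R=8.0000) → pose (-0.5926, 5.0433, -5.6368)
step 5: θ'=-4.5118 (R=-0.6667) → pose (-0.8444, 4.3783, -4.5118)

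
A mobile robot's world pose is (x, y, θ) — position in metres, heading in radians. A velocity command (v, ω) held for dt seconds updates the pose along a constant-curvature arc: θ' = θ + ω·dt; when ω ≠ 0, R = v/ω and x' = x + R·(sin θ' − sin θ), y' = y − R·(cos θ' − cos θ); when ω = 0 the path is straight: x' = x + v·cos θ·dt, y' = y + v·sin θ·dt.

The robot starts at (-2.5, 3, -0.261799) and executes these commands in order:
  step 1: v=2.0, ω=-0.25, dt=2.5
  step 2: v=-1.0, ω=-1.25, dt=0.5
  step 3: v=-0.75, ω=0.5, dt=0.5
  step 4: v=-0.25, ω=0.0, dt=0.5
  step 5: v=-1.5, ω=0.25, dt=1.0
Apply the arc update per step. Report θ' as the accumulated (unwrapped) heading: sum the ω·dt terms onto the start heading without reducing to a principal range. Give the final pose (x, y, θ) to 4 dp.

step 1: θ'=-0.8868 (R=-8.0000) → pose (1.6299, 0.3278, -0.8868)
step 2: θ'=-1.5118 (R=0.8000) → pose (1.4513, 0.7861, -1.5118)
step 3: θ'=-1.2618 (R=-1.5000) → pose (1.3829, 1.1538, -1.2618)
step 4: θ'=-1.2618 (straight) → pose (1.3449, 1.2729, -1.2618)
step 5: θ'=-1.0118 (R=-6.0000) → pose (0.7158, 2.6303, -1.0118)

(0.7158, 2.6303, -1.0118)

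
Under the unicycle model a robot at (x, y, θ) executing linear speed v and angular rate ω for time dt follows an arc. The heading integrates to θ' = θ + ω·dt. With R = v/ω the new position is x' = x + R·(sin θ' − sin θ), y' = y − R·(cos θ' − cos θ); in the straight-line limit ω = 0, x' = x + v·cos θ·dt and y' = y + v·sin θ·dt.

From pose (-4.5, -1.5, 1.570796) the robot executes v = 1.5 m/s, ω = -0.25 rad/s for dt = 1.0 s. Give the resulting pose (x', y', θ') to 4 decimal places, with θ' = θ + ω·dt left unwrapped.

θ' = 1.5708 + -0.25·1.0 = 1.3208
R = v/ω = 1.5/-0.25 = -6.0000
x' = -4.5 + -6.0000·(sin 1.3208 − sin 1.5708) = -4.3135
y' = -1.5 − -6.0000·(cos 1.3208 − cos 1.5708) = -0.0156

(-4.3135, -0.0156, 1.3208)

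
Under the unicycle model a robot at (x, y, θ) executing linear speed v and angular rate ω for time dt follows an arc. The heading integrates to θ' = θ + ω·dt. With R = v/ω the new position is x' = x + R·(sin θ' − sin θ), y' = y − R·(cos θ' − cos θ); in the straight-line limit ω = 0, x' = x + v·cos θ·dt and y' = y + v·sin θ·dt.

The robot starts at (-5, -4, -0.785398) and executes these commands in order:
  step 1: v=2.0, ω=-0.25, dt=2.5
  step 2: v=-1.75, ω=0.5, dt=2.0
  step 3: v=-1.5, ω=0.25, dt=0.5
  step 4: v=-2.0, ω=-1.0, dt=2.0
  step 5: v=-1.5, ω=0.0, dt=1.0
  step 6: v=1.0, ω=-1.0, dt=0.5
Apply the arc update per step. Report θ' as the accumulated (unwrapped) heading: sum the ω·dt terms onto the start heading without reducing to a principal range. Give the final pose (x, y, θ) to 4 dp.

(-5.8941, -1.3924, -2.7854)

step 1: θ'=-1.4104 (R=-8.0000) → pose (-2.7595, -8.3792, -1.4104)
step 2: θ'=-0.4104 (R=-3.5000) → pose (-4.8182, -5.7288, -0.4104)
step 3: θ'=-0.2854 (R=-6.0000) → pose (-5.5228, -5.4733, -0.2854)
step 4: θ'=-2.2854 (R=2.0000) → pose (-6.4704, -2.2435, -2.2854)
step 5: θ'=-2.2854 (straight) → pose (-5.4875, -1.1105, -2.2854)
step 6: θ'=-2.7854 (R=-1.0000) → pose (-5.8941, -1.3924, -2.7854)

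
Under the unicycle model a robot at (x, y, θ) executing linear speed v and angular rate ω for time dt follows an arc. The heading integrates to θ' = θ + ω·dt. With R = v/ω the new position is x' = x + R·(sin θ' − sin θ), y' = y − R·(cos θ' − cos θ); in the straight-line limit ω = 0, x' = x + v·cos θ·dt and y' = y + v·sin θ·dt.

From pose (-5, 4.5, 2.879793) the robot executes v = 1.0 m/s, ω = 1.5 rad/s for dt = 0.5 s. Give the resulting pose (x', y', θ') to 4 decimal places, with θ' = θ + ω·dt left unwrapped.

θ' = 2.8798 + 1.5·0.5 = 3.6298
R = v/ω = 1.0/1.5 = 0.6667
x' = -5 + 0.6667·(sin 3.6298 − sin 2.8798) = -5.4852
y' = 4.5 − 0.6667·(cos 3.6298 − cos 2.8798) = 4.4448

(-5.4852, 4.4448, 3.6298)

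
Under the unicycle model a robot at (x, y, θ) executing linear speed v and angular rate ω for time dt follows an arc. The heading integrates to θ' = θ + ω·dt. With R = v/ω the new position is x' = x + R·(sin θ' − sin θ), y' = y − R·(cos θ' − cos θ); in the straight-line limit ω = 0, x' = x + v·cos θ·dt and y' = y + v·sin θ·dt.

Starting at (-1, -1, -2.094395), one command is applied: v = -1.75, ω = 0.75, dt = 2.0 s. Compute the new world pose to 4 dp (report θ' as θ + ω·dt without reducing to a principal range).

(-1.7140, 2.0998, -0.5944)

θ' = -2.0944 + 0.75·2.0 = -0.5944
R = v/ω = -1.75/0.75 = -2.3333
x' = -1 + -2.3333·(sin -0.5944 − sin -2.0944) = -1.7140
y' = -1 − -2.3333·(cos -0.5944 − cos -2.0944) = 2.0998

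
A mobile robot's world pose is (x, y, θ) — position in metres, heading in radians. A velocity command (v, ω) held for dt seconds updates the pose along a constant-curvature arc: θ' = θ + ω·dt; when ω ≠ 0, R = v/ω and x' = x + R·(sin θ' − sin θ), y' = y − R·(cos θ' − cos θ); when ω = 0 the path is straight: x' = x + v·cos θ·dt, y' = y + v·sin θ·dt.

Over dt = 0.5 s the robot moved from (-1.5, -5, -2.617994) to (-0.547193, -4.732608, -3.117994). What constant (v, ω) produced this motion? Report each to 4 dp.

v = -2.0000, ω = -1.0000

Δθ = -3.117994 − -2.617994 = -0.500000
ω = Δθ/dt = -0.500000/0.5 = -1.0000
R = Δx/(sin θ' − sin θ) = 2.0000
v = R·ω = 2.0000·-1.0000 = -2.0000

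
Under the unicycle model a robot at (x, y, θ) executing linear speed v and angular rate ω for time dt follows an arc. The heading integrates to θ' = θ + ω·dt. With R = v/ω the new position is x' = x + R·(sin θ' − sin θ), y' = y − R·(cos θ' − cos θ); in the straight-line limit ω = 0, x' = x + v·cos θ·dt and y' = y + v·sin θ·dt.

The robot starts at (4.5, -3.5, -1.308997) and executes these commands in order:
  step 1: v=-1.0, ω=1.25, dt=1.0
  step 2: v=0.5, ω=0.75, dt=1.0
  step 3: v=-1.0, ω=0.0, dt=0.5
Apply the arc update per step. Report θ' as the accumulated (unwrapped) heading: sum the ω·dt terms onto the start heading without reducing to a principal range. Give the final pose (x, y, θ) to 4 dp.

step 1: θ'=-0.0590 (R=-0.8000) → pose (3.7744, -2.9084, -0.0590)
step 2: θ'=0.6910 (R=0.6667) → pose (4.2386, -2.7567, 0.6910)
step 3: θ'=0.6910 (straight) → pose (3.8533, -3.0753, 0.6910)

(3.8533, -3.0753, 0.6910)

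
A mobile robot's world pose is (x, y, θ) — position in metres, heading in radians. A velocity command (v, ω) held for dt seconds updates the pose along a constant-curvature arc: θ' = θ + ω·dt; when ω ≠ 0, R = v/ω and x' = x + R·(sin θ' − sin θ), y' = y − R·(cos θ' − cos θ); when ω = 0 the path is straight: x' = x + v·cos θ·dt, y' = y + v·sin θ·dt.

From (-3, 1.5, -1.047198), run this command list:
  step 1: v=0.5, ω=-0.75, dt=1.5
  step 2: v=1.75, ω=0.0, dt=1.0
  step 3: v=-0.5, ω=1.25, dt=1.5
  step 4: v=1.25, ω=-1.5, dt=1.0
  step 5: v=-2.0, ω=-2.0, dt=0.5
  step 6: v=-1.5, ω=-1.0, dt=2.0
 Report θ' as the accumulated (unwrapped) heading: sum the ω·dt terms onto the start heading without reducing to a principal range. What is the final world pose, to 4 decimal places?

step 1: θ'=-2.1722 (R=-0.6667) → pose (-3.0277, 0.7895, -2.1722)
step 2: θ'=-2.1722 (straight) → pose (-4.0178, -0.6535, -2.1722)
step 3: θ'=-0.2972 (R=-0.4000) → pose (-4.2305, -0.0447, -0.2972)
step 4: θ'=-1.7972 (R=-0.8333) → pose (-3.6625, -1.0286, -1.7972)
step 5: θ'=-2.7972 (R=1.0000) → pose (-3.0256, -0.3118, -2.7972)
step 6: θ'=-4.7972 (R=1.5000) → pose (-1.0245, -1.8507, -4.7972)

(-1.0245, -1.8507, -4.7972)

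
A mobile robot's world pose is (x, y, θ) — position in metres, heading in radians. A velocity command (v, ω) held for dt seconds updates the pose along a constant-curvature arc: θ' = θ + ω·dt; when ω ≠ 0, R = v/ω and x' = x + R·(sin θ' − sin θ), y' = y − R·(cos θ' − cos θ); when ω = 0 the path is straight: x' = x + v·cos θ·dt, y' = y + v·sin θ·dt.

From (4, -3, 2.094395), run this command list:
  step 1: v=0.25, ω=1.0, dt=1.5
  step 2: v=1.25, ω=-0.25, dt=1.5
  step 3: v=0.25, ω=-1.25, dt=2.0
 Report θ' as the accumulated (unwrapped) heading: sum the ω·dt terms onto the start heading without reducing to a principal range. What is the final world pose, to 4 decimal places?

(1.7280, -3.0391, 0.7194)

step 1: θ'=3.5944 (R=0.2500) → pose (3.6741, -2.9002, 3.5944)
step 2: θ'=3.2194 (R=-5.0000) → pose (1.8753, -3.3889, 3.2194)
step 3: θ'=0.7194 (R=-0.2000) → pose (1.7280, -3.0391, 0.7194)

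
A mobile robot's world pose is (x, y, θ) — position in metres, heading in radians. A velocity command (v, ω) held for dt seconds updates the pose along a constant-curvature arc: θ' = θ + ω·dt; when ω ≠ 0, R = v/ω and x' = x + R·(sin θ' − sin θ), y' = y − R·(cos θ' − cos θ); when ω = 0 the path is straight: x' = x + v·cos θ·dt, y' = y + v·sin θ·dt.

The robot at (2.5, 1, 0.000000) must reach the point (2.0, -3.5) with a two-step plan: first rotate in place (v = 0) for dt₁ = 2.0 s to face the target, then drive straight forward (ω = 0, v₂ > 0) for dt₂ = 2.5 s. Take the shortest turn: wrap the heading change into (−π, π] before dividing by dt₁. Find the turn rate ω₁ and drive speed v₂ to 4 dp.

heading to target = atan2(-3.5−1, 2−2.5) = -1.6815
Δθ = wrap(-1.6815 − 0.0000) = -1.6815; ω₁ = Δθ/dt₁ = -0.8407
distance = √((2−2.5)² + (-3.5−1)²) = 4.5277; v₂ = distance/dt₂ = 1.8111

ω₁ = -0.8407, v₂ = 1.8111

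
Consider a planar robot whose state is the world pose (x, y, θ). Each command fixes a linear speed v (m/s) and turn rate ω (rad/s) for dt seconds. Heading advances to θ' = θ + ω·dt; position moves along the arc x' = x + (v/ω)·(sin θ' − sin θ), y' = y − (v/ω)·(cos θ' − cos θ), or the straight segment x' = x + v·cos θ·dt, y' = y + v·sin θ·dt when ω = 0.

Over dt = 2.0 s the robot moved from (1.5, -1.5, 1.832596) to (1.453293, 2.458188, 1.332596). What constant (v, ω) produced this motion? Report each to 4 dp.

v = 2.0000, ω = -0.2500

Δθ = 1.332596 − 1.832596 = -0.500000
ω = Δθ/dt = -0.500000/2.0 = -0.2500
R = −Δy/(cos θ' − cos θ) = -8.0000
v = R·ω = -8.0000·-0.2500 = 2.0000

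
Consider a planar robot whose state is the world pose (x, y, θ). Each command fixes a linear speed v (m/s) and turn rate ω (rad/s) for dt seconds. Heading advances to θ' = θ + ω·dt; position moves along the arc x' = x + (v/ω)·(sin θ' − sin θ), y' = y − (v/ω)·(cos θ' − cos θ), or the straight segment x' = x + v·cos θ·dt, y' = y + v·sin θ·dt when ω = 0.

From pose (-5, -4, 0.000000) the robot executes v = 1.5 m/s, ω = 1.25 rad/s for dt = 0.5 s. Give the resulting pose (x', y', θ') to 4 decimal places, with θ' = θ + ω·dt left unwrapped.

(-4.2979, -3.7732, 0.6250)

θ' = 0.0000 + 1.25·0.5 = 0.6250
R = v/ω = 1.5/1.25 = 1.2000
x' = -5 + 1.2000·(sin 0.6250 − sin 0.0000) = -4.2979
y' = -4 − 1.2000·(cos 0.6250 − cos 0.0000) = -3.7732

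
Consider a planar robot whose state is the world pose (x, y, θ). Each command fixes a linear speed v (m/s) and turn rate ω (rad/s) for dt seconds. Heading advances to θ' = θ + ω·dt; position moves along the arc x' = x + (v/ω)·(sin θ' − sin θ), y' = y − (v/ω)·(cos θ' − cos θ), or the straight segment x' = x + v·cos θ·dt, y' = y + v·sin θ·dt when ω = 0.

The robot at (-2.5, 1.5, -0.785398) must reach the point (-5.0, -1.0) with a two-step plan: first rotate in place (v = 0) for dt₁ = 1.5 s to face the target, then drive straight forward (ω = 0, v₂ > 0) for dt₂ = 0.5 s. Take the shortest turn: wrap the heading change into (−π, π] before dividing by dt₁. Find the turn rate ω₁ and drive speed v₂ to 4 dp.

heading to target = atan2(-1−1.5, -5−-2.5) = -2.3562
Δθ = wrap(-2.3562 − -0.7854) = -1.5708; ω₁ = Δθ/dt₁ = -1.0472
distance = √((-5−-2.5)² + (-1−1.5)²) = 3.5355; v₂ = distance/dt₂ = 7.0711

ω₁ = -1.0472, v₂ = 7.0711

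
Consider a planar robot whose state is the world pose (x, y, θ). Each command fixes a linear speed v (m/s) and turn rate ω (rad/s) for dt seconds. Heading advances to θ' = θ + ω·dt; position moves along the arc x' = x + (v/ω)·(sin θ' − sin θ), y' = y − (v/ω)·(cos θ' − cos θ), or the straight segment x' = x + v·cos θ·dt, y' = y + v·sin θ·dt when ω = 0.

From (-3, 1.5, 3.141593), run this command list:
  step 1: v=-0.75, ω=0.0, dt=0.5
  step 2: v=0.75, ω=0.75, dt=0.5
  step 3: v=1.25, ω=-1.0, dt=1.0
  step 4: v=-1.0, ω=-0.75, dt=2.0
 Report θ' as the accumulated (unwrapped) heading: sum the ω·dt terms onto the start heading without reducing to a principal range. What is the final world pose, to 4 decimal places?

step 1: θ'=3.1416 (straight) → pose (-2.6250, 1.5000, 3.1416)
step 2: θ'=3.5166 (R=1.0000) → pose (-2.9913, 1.4305, 3.5166)
step 3: θ'=2.5166 (R=-1.2500) → pose (-4.1805, 1.5799, 2.5166)
step 4: θ'=1.0166 (R=1.3333) → pose (-3.8269, -0.2030, 1.0166)

(-3.8269, -0.2030, 1.0166)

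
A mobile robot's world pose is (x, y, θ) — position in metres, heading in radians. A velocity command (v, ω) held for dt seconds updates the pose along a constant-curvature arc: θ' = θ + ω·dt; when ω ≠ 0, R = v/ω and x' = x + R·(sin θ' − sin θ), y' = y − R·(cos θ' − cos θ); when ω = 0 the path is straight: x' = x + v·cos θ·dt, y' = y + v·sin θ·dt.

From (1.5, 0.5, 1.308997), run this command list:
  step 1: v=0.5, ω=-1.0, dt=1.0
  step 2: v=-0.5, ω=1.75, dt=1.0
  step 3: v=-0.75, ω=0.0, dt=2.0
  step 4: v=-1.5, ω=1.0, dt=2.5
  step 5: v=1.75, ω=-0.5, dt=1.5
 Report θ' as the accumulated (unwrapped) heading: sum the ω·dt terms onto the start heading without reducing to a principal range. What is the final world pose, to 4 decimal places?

(3.8836, -2.6239, 3.8090)

step 1: θ'=0.3090 (R=-0.5000) → pose (1.8309, 0.8469, 0.3090)
step 2: θ'=2.0590 (R=-0.2857) → pose (1.6655, 0.4407, 2.0590)
step 3: θ'=2.0590 (straight) → pose (2.3690, -0.8841, 2.0590)
step 4: θ'=4.5590 (R=-1.5000) → pose (5.1762, -0.4097, 4.5590)
step 5: θ'=3.8090 (R=-3.5000) → pose (3.8836, -2.6239, 3.8090)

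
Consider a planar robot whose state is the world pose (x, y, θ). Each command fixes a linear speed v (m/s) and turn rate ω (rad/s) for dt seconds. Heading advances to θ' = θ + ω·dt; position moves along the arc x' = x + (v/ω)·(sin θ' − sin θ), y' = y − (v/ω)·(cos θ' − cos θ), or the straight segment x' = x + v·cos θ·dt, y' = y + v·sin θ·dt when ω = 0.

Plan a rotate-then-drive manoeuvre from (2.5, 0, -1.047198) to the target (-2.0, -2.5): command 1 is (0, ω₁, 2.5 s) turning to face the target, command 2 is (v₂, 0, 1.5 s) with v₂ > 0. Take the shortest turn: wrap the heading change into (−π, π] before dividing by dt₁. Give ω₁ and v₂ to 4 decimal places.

ω₁ = -0.6349, v₂ = 3.4319

heading to target = atan2(-2.5−0, -2−2.5) = -2.6345
Δθ = wrap(-2.6345 − -1.0472) = -1.5873; ω₁ = Δθ/dt₁ = -0.6349
distance = √((-2−2.5)² + (-2.5−0)²) = 5.1478; v₂ = distance/dt₂ = 3.4319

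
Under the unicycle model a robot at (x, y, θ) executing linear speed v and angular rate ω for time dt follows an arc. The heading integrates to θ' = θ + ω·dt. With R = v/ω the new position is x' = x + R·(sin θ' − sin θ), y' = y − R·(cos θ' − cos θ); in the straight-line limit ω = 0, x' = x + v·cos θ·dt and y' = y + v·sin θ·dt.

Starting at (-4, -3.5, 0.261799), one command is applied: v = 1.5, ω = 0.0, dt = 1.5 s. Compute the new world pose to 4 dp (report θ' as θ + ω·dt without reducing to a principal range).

θ' = 0.2618 + 0.0·1.5 = 0.2618
ω = 0 → straight: x' = -4 + 1.5·cos(0.2618)·1.5 = -1.8267
y' = -3.5 + 1.5·sin(0.2618)·1.5 = -2.9177

(-1.8267, -2.9177, 0.2618)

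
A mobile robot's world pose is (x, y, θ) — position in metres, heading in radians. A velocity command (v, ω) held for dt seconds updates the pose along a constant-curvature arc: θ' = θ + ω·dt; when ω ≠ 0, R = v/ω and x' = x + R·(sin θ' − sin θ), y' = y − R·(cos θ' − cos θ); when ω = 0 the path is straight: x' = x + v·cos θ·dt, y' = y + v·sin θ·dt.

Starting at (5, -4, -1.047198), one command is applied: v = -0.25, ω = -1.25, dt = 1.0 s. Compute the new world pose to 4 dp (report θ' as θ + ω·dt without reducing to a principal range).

(5.0237, -3.7672, -2.2972)

θ' = -1.0472 + -1.25·1.0 = -2.2972
R = v/ω = -0.25/-1.25 = 0.2000
x' = 5 + 0.2000·(sin -2.2972 − sin -1.0472) = 5.0237
y' = -4 − 0.2000·(cos -2.2972 − cos -1.0472) = -3.7672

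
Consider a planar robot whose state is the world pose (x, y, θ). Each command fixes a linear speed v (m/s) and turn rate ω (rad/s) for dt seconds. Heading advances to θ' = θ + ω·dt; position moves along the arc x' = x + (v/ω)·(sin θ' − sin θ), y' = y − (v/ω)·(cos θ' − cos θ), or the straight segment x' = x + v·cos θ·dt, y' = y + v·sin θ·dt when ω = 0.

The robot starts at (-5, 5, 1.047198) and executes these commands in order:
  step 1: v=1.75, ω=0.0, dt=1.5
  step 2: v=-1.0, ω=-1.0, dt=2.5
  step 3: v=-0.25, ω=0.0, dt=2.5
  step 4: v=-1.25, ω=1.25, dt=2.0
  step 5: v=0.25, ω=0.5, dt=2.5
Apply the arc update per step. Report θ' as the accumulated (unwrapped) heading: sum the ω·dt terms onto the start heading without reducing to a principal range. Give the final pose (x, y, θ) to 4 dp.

step 1: θ'=1.0472 (straight) → pose (-3.6875, 7.2733, 1.0472)
step 2: θ'=-1.4528 (R=1.0000) → pose (-5.5466, 7.6556, -1.4528)
step 3: θ'=-1.4528 (straight) → pose (-5.6201, 8.2763, -1.4528)
step 4: θ'=1.0472 (R=-1.0000) → pose (-7.4792, 8.6585, 1.0472)
step 5: θ'=2.2972 (R=0.5000) → pose (-7.5384, 9.2406, 2.2972)

(-7.5384, 9.2406, 2.2972)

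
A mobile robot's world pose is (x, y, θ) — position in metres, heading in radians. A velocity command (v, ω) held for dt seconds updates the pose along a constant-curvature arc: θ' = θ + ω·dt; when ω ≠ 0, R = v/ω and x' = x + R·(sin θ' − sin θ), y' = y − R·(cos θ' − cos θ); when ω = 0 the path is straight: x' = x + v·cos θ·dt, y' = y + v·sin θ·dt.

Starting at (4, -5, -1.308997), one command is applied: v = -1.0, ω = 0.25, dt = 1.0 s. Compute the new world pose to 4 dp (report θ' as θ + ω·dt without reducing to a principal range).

(3.6238, -4.0763, -1.0590)

θ' = -1.3090 + 0.25·1.0 = -1.0590
R = v/ω = -1.0/0.25 = -4.0000
x' = 4 + -4.0000·(sin -1.0590 − sin -1.3090) = 3.6238
y' = -5 − -4.0000·(cos -1.0590 − cos -1.3090) = -4.0763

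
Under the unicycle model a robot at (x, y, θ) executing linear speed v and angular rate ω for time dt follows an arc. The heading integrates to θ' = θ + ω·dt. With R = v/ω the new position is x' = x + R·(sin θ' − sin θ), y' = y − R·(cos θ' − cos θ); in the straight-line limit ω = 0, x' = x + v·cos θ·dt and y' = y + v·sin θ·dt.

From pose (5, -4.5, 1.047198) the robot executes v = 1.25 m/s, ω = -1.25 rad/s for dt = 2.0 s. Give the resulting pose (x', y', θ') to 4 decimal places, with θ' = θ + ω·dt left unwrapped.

(6.8591, -4.8823, -1.4528)

θ' = 1.0472 + -1.25·2.0 = -1.4528
R = v/ω = 1.25/-1.25 = -1.0000
x' = 5 + -1.0000·(sin -1.4528 − sin 1.0472) = 6.8591
y' = -4.5 − -1.0000·(cos -1.4528 − cos 1.0472) = -4.8823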